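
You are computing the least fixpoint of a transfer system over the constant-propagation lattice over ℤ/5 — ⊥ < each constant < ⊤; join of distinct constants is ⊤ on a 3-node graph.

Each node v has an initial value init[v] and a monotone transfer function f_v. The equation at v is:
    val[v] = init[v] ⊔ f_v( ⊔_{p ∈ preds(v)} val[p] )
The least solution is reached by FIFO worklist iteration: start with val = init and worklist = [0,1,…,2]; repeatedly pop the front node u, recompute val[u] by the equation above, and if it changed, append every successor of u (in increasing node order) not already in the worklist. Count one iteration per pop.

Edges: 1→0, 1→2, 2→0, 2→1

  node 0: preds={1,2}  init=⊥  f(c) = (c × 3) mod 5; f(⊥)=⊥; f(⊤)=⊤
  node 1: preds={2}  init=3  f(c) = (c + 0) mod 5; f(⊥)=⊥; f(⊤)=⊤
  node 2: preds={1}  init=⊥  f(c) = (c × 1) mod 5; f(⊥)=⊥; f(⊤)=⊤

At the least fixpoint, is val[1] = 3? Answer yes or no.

Trace (5 dequeues):
  [1] u=0 | in 3 | out 4 | prev ⊥ | push {}
  [2] u=1 | in ⊥ | out 3 | ==
  [3] u=2 | in 3 | out 3 | prev ⊥ | push {0,1}
  [4] u=0 | in 3 | out 4 | ==
  [5] u=1 | in 3 | out 3 | ==

Converged values:
  [0] 4
  [1] 3
  [2] 3

yes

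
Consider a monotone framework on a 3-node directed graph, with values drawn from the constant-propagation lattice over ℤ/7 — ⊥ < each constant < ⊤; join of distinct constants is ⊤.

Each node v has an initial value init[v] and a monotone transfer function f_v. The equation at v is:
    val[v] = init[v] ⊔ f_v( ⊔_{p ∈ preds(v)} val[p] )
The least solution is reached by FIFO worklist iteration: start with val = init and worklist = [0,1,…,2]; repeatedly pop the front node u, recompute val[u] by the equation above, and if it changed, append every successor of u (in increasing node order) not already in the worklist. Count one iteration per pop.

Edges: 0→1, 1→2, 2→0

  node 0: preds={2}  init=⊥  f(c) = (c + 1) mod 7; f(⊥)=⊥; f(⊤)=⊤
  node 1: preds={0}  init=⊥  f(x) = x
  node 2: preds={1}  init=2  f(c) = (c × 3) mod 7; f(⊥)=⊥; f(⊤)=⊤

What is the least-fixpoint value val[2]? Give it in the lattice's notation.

Trace (3 dequeues):
  [1] u=0 | in 2 | out 3 | prev ⊥ | push {}
  [2] u=1 | in 3 | out 3 | prev ⊥ | push {}
  [3] u=2 | in 3 | out 2 | ==

Converged values:
  [0] 3
  [1] 3
  [2] 2

2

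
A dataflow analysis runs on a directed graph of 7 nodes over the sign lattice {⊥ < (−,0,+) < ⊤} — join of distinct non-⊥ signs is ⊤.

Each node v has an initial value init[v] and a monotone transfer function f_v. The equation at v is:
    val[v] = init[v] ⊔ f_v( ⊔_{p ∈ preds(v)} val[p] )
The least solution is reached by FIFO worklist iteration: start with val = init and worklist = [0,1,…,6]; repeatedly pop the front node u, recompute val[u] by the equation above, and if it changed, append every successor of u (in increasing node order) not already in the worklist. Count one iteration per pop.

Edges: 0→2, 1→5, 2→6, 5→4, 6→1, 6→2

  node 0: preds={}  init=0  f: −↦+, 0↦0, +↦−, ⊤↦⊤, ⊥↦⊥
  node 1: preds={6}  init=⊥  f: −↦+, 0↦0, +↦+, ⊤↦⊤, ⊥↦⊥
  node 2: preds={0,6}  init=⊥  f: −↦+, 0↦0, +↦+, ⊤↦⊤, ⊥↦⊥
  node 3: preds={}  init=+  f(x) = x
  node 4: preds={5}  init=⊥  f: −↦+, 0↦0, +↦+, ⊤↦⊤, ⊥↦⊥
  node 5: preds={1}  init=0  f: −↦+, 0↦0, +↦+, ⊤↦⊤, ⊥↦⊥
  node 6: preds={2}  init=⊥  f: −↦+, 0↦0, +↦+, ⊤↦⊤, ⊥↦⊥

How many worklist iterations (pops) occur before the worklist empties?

Iteration log — 10 steps:
  step 1. node 0  ⊔preds=⊥  new=0  stable
  step 2. node 1  ⊔preds=⊥  new=⊥  stable
  step 3. node 2  ⊔preds=0  new=0  old=⊥  +wl: 
  step 4. node 3  ⊔preds=⊥  new=+  stable
  step 5. node 4  ⊔preds=0  new=0  old=⊥  +wl: 
  step 6. node 5  ⊔preds=⊥  new=0  stable
  step 7. node 6  ⊔preds=0  new=0  old=⊥  +wl: 1,2
  step 8. node 1  ⊔preds=0  new=0  old=⊥  +wl: 5
  step 9. node 2  ⊔preds=0  new=0  stable
  step 10. node 5  ⊔preds=0  new=0  stable

Least fixpoint reached:
  node 0: 0
  node 1: 0
  node 2: 0
  node 3: +
  node 4: 0
  node 5: 0
  node 6: 0

10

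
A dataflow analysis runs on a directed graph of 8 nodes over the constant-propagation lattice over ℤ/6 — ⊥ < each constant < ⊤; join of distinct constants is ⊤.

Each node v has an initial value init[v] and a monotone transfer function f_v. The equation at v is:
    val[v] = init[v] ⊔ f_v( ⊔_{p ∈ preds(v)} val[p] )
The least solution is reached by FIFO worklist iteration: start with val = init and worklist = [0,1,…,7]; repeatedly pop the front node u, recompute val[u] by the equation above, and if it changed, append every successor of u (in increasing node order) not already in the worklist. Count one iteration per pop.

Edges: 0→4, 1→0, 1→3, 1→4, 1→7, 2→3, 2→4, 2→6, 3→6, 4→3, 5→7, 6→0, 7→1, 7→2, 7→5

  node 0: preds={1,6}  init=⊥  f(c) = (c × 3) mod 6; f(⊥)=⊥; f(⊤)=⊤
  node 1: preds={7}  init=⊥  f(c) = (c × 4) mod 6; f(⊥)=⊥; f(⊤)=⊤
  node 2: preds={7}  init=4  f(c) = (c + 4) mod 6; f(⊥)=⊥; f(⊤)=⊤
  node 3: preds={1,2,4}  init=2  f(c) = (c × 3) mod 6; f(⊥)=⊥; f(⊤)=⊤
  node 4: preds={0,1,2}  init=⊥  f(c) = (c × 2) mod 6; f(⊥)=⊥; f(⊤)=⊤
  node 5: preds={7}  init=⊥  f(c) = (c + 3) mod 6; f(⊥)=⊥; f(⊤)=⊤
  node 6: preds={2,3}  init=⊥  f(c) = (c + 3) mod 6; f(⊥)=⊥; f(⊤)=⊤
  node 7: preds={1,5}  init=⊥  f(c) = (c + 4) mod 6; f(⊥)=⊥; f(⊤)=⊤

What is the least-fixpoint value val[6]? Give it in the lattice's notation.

⊤

Worklist (12 pops):
  #1 pop 0: in=⊥ → ⊥ (no change)
  #2 pop 1: in=⊥ → ⊥ (no change)
  #3 pop 2: in=⊥ → 4 (no change)
  #4 pop 3: in=4 → ⊤ (was 2); enqueue []
  #5 pop 4: in=4 → 2 (was ⊥); enqueue [3]
  #6 pop 5: in=⊥ → ⊥ (no change)
  #7 pop 6: in=⊤ → ⊤ (was ⊥); enqueue [0]
  #8 pop 7: in=⊥ → ⊥ (no change)
  #9 pop 3: in=⊤ → ⊤ (no change)
  #10 pop 0: in=⊤ → ⊤ (was ⊥); enqueue [4]
  #11 pop 4: in=⊤ → ⊤ (was 2); enqueue [3]
  #12 pop 3: in=⊤ → ⊤ (no change)

Fixpoint:
  val[0] = ⊤
  val[1] = ⊥
  val[2] = 4
  val[3] = ⊤
  val[4] = ⊤
  val[5] = ⊥
  val[6] = ⊤
  val[7] = ⊥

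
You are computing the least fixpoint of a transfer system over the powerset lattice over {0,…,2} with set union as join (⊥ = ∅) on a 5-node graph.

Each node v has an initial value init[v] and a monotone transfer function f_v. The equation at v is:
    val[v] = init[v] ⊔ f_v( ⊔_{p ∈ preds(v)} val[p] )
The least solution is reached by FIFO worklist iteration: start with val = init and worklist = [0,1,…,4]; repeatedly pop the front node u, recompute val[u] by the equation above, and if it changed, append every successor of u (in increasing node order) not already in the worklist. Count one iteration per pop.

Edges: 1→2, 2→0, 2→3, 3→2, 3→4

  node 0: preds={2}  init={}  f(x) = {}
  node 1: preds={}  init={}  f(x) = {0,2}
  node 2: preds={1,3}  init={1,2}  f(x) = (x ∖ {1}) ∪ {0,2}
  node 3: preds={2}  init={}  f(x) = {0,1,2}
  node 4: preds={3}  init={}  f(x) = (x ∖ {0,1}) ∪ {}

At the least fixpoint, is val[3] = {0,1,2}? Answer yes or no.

yes

Iteration log — 7 steps:
  step 1. node 0  ⊔preds={1,2}  new={}  stable
  step 2. node 1  ⊔preds={}  new={0,2}  old={}  +wl: 
  step 3. node 2  ⊔preds={0,2}  new={0,1,2}  old={1,2}  +wl: 0
  step 4. node 3  ⊔preds={0,1,2}  new={0,1,2}  old={}  +wl: 2
  step 5. node 4  ⊔preds={0,1,2}  new={2}  old={}  +wl: 
  step 6. node 0  ⊔preds={0,1,2}  new={}  stable
  step 7. node 2  ⊔preds={0,1,2}  new={0,1,2}  stable

Least fixpoint reached:
  node 0: {}
  node 1: {0,2}
  node 2: {0,1,2}
  node 3: {0,1,2}
  node 4: {2}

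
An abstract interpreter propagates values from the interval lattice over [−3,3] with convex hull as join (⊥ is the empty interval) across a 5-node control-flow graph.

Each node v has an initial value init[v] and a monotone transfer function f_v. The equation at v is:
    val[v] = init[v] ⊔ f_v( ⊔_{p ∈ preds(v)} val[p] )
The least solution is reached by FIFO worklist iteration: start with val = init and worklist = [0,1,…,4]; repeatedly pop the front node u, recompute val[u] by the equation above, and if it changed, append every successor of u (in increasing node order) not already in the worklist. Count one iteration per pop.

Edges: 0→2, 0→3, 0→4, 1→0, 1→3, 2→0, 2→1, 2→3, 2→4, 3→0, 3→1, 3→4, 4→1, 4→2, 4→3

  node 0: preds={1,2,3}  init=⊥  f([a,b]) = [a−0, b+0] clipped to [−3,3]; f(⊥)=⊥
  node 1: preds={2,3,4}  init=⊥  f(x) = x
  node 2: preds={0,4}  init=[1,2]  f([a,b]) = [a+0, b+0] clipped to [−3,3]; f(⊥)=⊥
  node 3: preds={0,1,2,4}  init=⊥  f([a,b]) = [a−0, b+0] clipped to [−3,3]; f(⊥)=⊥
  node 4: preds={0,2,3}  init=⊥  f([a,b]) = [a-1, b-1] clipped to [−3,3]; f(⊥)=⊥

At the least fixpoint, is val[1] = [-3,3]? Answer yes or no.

no

Trace (29 dequeues):
  [1] u=0 | in [1,2] | out [1,2] | prev ⊥ | push {}
  [2] u=1 | in [1,2] | out [1,2] | prev ⊥ | push {0}
  [3] u=2 | in [1,2] | out [1,2] | ==
  [4] u=3 | in [1,2] | out [1,2] | prev ⊥ | push {1}
  [5] u=4 | in [1,2] | out [0,1] | prev ⊥ | push {2,3}
  [6] u=0 | in [1,2] | out [1,2] | ==
  [7] u=1 | in [0,2] | out [0,2] | prev [1,2] | push {0}
  [8] u=2 | in [0,2] | out [0,2] | prev [1,2] | push {1,4}
  [9] u=3 | in [0,2] | out [0,2] | prev [1,2] | push {}
  [10] u=0 | in [0,2] | out [0,2] | prev [1,2] | push {2,3}
  [11] u=1 | in [0,2] | out [0,2] | ==
  [12] u=4 | in [0,2] | out [-1,1] | prev [0,1] | push {1}
  [13] u=2 | in [-1,2] | out [-1,2] | prev [0,2] | push {0,4}
  [14] u=3 | in [-1,2] | out [-1,2] | prev [0,2] | push {}
  [15] u=1 | in [-1,2] | out [-1,2] | prev [0,2] | push {3}
  [16] u=0 | in [-1,2] | out [-1,2] | prev [0,2] | push {2}
  [17] u=4 | in [-1,2] | out [-2,1] | prev [-1,1] | push {1}
  [18] u=3 | in [-2,2] | out [-2,2] | prev [-1,2] | push {0,4}
  [19] u=2 | in [-2,2] | out [-2,2] | prev [-1,2] | push {3}
  [20] u=1 | in [-2,2] | out [-2,2] | prev [-1,2] | push {}
  [21] u=0 | in [-2,2] | out [-2,2] | prev [-1,2] | push {2}
  [22] u=4 | in [-2,2] | out [-3,1] | prev [-2,1] | push {1}
  [23] u=3 | in [-3,2] | out [-3,2] | prev [-2,2] | push {0,4}
  [24] u=2 | in [-3,2] | out [-3,2] | prev [-2,2] | push {3}
  [25] u=1 | in [-3,2] | out [-3,2] | prev [-2,2] | push {}
  [26] u=0 | in [-3,2] | out [-3,2] | prev [-2,2] | push {2}
  [27] u=4 | in [-3,2] | out [-3,1] | ==
  [28] u=3 | in [-3,2] | out [-3,2] | ==
  [29] u=2 | in [-3,2] | out [-3,2] | ==

Converged values:
  [0] [-3,2]
  [1] [-3,2]
  [2] [-3,2]
  [3] [-3,2]
  [4] [-3,1]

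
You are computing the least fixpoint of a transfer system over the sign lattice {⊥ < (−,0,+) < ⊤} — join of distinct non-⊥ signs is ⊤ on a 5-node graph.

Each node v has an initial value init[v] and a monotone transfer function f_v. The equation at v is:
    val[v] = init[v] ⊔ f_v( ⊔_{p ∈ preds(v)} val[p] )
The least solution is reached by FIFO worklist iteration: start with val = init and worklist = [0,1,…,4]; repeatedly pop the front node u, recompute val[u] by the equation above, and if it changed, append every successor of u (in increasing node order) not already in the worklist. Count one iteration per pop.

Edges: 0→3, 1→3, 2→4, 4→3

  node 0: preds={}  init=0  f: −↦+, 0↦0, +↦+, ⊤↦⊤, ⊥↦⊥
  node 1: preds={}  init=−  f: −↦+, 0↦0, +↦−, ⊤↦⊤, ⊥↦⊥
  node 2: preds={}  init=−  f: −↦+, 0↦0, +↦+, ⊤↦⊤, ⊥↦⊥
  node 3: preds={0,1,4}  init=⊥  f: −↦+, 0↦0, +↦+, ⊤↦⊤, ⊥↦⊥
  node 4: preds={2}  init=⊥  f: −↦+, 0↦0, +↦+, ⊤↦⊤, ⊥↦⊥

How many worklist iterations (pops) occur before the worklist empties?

6

Worklist (6 pops):
  #1 pop 0: in=⊥ → 0 (no change)
  #2 pop 1: in=⊥ → − (no change)
  #3 pop 2: in=⊥ → − (no change)
  #4 pop 3: in=⊤ → ⊤ (was ⊥); enqueue []
  #5 pop 4: in=− → + (was ⊥); enqueue [3]
  #6 pop 3: in=⊤ → ⊤ (no change)

Fixpoint:
  val[0] = 0
  val[1] = −
  val[2] = −
  val[3] = ⊤
  val[4] = +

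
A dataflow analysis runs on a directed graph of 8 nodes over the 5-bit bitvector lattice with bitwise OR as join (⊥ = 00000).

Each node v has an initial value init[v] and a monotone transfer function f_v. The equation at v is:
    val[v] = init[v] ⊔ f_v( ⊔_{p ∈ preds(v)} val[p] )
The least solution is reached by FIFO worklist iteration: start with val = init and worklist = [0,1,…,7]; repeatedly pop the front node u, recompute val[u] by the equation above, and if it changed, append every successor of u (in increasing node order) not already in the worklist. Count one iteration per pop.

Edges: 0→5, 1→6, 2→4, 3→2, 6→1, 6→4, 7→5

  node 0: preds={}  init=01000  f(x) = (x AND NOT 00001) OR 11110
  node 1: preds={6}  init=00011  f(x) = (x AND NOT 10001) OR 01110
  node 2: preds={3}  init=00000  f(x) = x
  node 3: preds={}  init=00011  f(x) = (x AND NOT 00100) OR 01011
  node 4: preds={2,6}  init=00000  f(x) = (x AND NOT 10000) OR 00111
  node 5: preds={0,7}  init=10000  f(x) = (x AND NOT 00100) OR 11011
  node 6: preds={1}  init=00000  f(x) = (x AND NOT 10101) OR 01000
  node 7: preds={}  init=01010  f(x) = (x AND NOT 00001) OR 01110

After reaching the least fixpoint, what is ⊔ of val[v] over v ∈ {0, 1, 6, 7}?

Worklist (12 pops):
  #1 pop 0: in=00000 → 11110 (was 01000); enqueue []
  #2 pop 1: in=00000 → 01111 (was 00011); enqueue []
  #3 pop 2: in=00011 → 00011 (was 00000); enqueue []
  #4 pop 3: in=00000 → 01011 (was 00011); enqueue [2]
  #5 pop 4: in=00011 → 00111 (was 00000); enqueue []
  #6 pop 5: in=11110 → 11011 (was 10000); enqueue []
  #7 pop 6: in=01111 → 01010 (was 00000); enqueue [1,4]
  #8 pop 7: in=00000 → 01110 (was 01010); enqueue [5]
  #9 pop 2: in=01011 → 01011 (was 00011); enqueue []
  #10 pop 1: in=01010 → 01111 (no change)
  #11 pop 4: in=01011 → 01111 (was 00111); enqueue []
  #12 pop 5: in=11110 → 11011 (no change)

Fixpoint:
  val[0] = 11110
  val[1] = 01111
  val[2] = 01011
  val[3] = 01011
  val[4] = 01111
  val[5] = 11011
  val[6] = 01010
  val[7] = 01110

11111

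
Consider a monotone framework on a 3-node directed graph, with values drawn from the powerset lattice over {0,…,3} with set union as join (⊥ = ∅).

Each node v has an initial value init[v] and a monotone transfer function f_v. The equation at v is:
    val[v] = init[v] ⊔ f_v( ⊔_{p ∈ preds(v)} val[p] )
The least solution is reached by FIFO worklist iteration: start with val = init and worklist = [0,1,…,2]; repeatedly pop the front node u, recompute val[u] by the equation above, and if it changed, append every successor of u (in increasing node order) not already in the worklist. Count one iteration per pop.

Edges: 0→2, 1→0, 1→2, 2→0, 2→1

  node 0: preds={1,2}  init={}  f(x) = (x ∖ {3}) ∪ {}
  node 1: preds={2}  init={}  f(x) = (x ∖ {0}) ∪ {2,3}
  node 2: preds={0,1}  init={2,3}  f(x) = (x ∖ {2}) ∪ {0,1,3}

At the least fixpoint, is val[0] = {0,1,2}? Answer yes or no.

yes

Trace (7 dequeues):
  [1] u=0 | in {2,3} | out {2} | prev {} | push {}
  [2] u=1 | in {2,3} | out {2,3} | prev {} | push {0}
  [3] u=2 | in {2,3} | out {0,1,2,3} | prev {2,3} | push {1}
  [4] u=0 | in {0,1,2,3} | out {0,1,2} | prev {2} | push {2}
  [5] u=1 | in {0,1,2,3} | out {1,2,3} | prev {2,3} | push {0}
  [6] u=2 | in {0,1,2,3} | out {0,1,2,3} | ==
  [7] u=0 | in {0,1,2,3} | out {0,1,2} | ==

Converged values:
  [0] {0,1,2}
  [1] {1,2,3}
  [2] {0,1,2,3}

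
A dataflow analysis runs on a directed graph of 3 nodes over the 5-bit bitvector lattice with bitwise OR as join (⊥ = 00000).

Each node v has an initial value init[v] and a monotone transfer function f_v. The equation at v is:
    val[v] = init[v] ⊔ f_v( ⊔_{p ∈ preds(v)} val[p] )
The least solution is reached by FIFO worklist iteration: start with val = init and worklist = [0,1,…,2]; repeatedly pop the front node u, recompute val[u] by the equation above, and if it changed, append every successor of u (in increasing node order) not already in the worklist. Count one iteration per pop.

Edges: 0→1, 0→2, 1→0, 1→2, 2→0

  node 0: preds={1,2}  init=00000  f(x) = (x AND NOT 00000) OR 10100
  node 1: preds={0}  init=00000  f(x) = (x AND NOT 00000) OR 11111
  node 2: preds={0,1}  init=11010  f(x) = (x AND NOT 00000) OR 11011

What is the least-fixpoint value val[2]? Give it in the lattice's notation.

11111

Iteration log — 6 steps:
  step 1. node 0  ⊔preds=11010  new=11110  old=00000  +wl: 
  step 2. node 1  ⊔preds=11110  new=11111  old=00000  +wl: 0
  step 3. node 2  ⊔preds=11111  new=11111  old=11010  +wl: 
  step 4. node 0  ⊔preds=11111  new=11111  old=11110  +wl: 1,2
  step 5. node 1  ⊔preds=11111  new=11111  stable
  step 6. node 2  ⊔preds=11111  new=11111  stable

Least fixpoint reached:
  node 0: 11111
  node 1: 11111
  node 2: 11111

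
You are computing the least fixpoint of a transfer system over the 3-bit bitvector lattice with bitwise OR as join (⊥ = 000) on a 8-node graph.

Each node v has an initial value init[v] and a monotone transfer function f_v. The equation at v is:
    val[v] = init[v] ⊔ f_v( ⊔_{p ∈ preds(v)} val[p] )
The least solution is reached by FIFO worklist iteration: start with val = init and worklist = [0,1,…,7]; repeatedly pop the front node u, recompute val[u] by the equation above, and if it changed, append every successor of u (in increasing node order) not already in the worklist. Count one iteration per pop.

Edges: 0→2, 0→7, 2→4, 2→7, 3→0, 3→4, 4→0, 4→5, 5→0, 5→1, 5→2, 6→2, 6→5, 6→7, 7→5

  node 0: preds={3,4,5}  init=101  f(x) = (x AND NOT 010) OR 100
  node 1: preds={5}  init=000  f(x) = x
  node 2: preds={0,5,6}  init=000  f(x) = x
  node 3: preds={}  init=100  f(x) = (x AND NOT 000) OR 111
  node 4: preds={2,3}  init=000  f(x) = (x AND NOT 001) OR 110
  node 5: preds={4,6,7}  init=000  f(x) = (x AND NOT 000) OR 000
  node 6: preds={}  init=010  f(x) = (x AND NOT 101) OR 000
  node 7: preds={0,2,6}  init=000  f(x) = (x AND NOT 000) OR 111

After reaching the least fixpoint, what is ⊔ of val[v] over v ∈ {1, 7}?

111

Iteration log — 15 steps:
  step 1. node 0  ⊔preds=100  new=101  stable
  step 2. node 1  ⊔preds=000  new=000  stable
  step 3. node 2  ⊔preds=111  new=111  old=000  +wl: 
  step 4. node 3  ⊔preds=000  new=111  old=100  +wl: 0
  step 5. node 4  ⊔preds=111  new=110  old=000  +wl: 
  step 6. node 5  ⊔preds=110  new=110  old=000  +wl: 1,2
  step 7. node 6  ⊔preds=000  new=010  stable
  step 8. node 7  ⊔preds=111  new=111  old=000  +wl: 5
  step 9. node 0  ⊔preds=111  new=101  stable
  step 10. node 1  ⊔preds=110  new=110  old=000  +wl: 
  step 11. node 2  ⊔preds=111  new=111  stable
  step 12. node 5  ⊔preds=111  new=111  old=110  +wl: 0,1,2
  step 13. node 0  ⊔preds=111  new=101  stable
  step 14. node 1  ⊔preds=111  new=111  old=110  +wl: 
  step 15. node 2  ⊔preds=111  new=111  stable

Least fixpoint reached:
  node 0: 101
  node 1: 111
  node 2: 111
  node 3: 111
  node 4: 110
  node 5: 111
  node 6: 010
  node 7: 111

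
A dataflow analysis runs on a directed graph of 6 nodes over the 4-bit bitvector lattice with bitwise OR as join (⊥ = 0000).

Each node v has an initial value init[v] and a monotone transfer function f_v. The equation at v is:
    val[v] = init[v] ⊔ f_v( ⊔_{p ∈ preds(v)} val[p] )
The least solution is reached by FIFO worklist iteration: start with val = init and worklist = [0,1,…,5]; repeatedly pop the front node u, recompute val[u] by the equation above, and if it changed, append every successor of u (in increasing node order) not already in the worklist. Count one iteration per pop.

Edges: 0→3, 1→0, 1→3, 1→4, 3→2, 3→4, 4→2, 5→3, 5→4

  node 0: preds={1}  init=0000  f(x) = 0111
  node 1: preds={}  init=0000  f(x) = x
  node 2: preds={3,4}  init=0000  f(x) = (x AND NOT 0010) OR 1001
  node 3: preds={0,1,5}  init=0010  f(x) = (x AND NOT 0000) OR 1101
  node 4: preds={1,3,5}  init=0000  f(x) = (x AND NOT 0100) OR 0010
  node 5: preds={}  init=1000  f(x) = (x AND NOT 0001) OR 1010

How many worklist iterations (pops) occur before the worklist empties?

Iteration log — 9 steps:
  step 1. node 0  ⊔preds=0000  new=0111  old=0000  +wl: 
  step 2. node 1  ⊔preds=0000  new=0000  stable
  step 3. node 2  ⊔preds=0010  new=1001  old=0000  +wl: 
  step 4. node 3  ⊔preds=1111  new=1111  old=0010  +wl: 2
  step 5. node 4  ⊔preds=1111  new=1011  old=0000  +wl: 
  step 6. node 5  ⊔preds=0000  new=1010  old=1000  +wl: 3,4
  step 7. node 2  ⊔preds=1111  new=1101  old=1001  +wl: 
  step 8. node 3  ⊔preds=1111  new=1111  stable
  step 9. node 4  ⊔preds=1111  new=1011  stable

Least fixpoint reached:
  node 0: 0111
  node 1: 0000
  node 2: 1101
  node 3: 1111
  node 4: 1011
  node 5: 1010

9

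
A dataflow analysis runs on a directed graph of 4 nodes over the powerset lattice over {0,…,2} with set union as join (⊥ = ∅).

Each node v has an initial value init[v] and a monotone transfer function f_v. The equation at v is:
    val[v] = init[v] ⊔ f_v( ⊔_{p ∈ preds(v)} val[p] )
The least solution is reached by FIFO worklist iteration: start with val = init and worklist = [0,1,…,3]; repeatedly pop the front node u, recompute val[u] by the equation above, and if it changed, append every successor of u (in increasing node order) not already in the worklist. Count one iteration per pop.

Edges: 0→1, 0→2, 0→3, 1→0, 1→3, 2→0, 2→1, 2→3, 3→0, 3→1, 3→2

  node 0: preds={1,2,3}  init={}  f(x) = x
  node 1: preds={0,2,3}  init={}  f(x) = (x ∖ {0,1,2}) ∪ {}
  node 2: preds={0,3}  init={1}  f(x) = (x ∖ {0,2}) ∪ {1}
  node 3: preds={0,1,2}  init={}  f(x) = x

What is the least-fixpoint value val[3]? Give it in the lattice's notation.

Worklist (7 pops):
  #1 pop 0: in={1} → {1} (was {}); enqueue []
  #2 pop 1: in={1} → {} (no change)
  #3 pop 2: in={1} → {1} (no change)
  #4 pop 3: in={1} → {1} (was {}); enqueue [0,1,2]
  #5 pop 0: in={1} → {1} (no change)
  #6 pop 1: in={1} → {} (no change)
  #7 pop 2: in={1} → {1} (no change)

Fixpoint:
  val[0] = {1}
  val[1] = {}
  val[2] = {1}
  val[3] = {1}

{1}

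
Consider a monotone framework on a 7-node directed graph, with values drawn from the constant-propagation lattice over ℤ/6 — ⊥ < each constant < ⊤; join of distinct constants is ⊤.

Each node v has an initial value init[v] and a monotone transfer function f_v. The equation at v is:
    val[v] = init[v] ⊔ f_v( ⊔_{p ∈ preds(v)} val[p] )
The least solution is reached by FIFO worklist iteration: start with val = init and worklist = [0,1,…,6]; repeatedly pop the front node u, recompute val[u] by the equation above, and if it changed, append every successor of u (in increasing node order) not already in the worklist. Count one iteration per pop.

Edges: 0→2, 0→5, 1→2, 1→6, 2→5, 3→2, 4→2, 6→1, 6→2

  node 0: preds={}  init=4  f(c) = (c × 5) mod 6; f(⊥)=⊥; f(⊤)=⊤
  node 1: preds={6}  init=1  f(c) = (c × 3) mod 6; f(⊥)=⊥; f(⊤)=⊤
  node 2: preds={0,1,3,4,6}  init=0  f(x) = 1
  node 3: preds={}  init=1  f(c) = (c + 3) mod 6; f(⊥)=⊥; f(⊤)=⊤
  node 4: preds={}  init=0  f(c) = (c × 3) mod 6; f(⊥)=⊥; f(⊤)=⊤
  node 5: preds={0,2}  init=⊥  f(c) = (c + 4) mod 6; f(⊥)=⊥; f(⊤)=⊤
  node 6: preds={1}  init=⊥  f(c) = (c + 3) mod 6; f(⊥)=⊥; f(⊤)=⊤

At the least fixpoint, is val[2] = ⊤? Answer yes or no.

Trace (12 dequeues):
  [1] u=0 | in ⊥ | out 4 | ==
  [2] u=1 | in ⊥ | out 1 | ==
  [3] u=2 | in ⊤ | out ⊤ | prev 0 | push {}
  [4] u=3 | in ⊥ | out 1 | ==
  [5] u=4 | in ⊥ | out 0 | ==
  [6] u=5 | in ⊤ | out ⊤ | prev ⊥ | push {}
  [7] u=6 | in 1 | out 4 | prev ⊥ | push {1,2}
  [8] u=1 | in 4 | out ⊤ | prev 1 | push {6}
  [9] u=2 | in ⊤ | out ⊤ | ==
  [10] u=6 | in ⊤ | out ⊤ | prev 4 | push {1,2}
  [11] u=1 | in ⊤ | out ⊤ | ==
  [12] u=2 | in ⊤ | out ⊤ | ==

Converged values:
  [0] 4
  [1] ⊤
  [2] ⊤
  [3] 1
  [4] 0
  [5] ⊤
  [6] ⊤

yes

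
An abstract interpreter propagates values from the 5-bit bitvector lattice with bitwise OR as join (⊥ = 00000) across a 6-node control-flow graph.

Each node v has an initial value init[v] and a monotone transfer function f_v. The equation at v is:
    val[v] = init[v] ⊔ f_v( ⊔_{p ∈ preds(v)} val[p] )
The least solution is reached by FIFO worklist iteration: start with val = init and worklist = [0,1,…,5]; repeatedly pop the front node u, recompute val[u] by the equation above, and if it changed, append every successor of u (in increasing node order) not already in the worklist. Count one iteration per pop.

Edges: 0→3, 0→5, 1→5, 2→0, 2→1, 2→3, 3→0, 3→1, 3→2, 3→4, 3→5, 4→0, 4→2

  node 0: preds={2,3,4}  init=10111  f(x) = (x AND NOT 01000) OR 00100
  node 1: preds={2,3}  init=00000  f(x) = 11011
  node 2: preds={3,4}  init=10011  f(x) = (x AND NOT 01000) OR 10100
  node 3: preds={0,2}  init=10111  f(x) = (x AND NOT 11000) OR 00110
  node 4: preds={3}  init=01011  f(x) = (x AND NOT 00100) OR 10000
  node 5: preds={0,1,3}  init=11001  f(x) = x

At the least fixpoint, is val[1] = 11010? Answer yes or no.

Iteration log — 9 steps:
  step 1. node 0  ⊔preds=11111  new=10111  stable
  step 2. node 1  ⊔preds=10111  new=11011  old=00000  +wl: 
  step 3. node 2  ⊔preds=11111  new=10111  old=10011  +wl: 0,1
  step 4. node 3  ⊔preds=10111  new=10111  stable
  step 5. node 4  ⊔preds=10111  new=11011  old=01011  +wl: 2
  step 6. node 5  ⊔preds=11111  new=11111  old=11001  +wl: 
  step 7. node 0  ⊔preds=11111  new=10111  stable
  step 8. node 1  ⊔preds=10111  new=11011  stable
  step 9. node 2  ⊔preds=11111  new=10111  stable

Least fixpoint reached:
  node 0: 10111
  node 1: 11011
  node 2: 10111
  node 3: 10111
  node 4: 11011
  node 5: 11111

no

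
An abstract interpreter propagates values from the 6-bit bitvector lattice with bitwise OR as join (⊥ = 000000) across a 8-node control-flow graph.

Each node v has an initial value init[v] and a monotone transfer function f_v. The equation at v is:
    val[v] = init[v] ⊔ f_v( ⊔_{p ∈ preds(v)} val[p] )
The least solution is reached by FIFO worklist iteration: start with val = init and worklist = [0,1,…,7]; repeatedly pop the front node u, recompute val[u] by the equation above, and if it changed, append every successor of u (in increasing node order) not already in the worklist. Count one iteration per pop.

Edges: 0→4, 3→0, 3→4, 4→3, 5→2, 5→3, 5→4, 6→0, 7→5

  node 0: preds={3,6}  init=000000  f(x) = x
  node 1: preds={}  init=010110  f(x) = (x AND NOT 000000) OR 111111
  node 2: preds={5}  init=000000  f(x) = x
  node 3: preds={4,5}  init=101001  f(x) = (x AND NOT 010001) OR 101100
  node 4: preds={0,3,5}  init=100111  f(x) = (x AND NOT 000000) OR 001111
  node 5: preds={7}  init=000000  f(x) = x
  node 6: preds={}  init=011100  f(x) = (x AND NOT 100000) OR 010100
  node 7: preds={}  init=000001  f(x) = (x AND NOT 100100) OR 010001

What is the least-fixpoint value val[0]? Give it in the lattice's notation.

Iteration log — 16 steps:
  step 1. node 0  ⊔preds=111101  new=111101  old=000000  +wl: 
  step 2. node 1  ⊔preds=000000  new=111111  old=010110  +wl: 
  step 3. node 2  ⊔preds=000000  new=000000  stable
  step 4. node 3  ⊔preds=100111  new=101111  old=101001  +wl: 0
  step 5. node 4  ⊔preds=111111  new=111111  old=100111  +wl: 3
  step 6. node 5  ⊔preds=000001  new=000001  old=000000  +wl: 2,4
  step 7. node 6  ⊔preds=000000  new=011100  stable
  step 8. node 7  ⊔preds=000000  new=010001  old=000001  +wl: 5
  step 9. node 0  ⊔preds=111111  new=111111  old=111101  +wl: 
  step 10. node 3  ⊔preds=111111  new=101111  stable
  step 11. node 2  ⊔preds=000001  new=000001  old=000000  +wl: 
  step 12. node 4  ⊔preds=111111  new=111111  stable
  step 13. node 5  ⊔preds=010001  new=010001  old=000001  +wl: 2,3,4
  step 14. node 2  ⊔preds=010001  new=010001  old=000001  +wl: 
  step 15. node 3  ⊔preds=111111  new=101111  stable
  step 16. node 4  ⊔preds=111111  new=111111  stable

Least fixpoint reached:
  node 0: 111111
  node 1: 111111
  node 2: 010001
  node 3: 101111
  node 4: 111111
  node 5: 010001
  node 6: 011100
  node 7: 010001

111111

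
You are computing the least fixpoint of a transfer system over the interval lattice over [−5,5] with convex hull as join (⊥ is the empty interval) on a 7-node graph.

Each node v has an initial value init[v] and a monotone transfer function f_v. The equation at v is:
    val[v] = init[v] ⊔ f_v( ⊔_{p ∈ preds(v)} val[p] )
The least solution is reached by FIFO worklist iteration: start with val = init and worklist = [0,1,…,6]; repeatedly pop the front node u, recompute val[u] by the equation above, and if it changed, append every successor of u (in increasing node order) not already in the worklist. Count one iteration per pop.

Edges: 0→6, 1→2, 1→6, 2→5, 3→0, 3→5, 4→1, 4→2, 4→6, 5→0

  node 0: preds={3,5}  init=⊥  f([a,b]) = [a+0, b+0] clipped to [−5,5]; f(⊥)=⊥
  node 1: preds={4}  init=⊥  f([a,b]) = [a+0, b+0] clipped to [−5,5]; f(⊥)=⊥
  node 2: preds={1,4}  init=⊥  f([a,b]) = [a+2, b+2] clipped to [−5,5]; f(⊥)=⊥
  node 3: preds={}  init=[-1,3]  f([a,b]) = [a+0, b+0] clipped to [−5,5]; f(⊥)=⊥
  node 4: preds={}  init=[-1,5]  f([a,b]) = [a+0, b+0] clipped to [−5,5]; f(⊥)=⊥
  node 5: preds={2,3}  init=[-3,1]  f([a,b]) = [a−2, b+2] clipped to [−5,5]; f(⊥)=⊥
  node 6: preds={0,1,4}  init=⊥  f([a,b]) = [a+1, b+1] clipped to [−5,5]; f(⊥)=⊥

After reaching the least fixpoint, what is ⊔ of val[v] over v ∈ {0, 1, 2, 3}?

Trace (9 dequeues):
  [1] u=0 | in [-3,3] | out [-3,3] | prev ⊥ | push {}
  [2] u=1 | in [-1,5] | out [-1,5] | prev ⊥ | push {}
  [3] u=2 | in [-1,5] | out [1,5] | prev ⊥ | push {}
  [4] u=3 | in ⊥ | out [-1,3] | ==
  [5] u=4 | in ⊥ | out [-1,5] | ==
  [6] u=5 | in [-1,5] | out [-3,5] | prev [-3,1] | push {0}
  [7] u=6 | in [-3,5] | out [-2,5] | prev ⊥ | push {}
  [8] u=0 | in [-3,5] | out [-3,5] | prev [-3,3] | push {6}
  [9] u=6 | in [-3,5] | out [-2,5] | ==

Converged values:
  [0] [-3,5]
  [1] [-1,5]
  [2] [1,5]
  [3] [-1,3]
  [4] [-1,5]
  [5] [-3,5]
  [6] [-2,5]

[-3,5]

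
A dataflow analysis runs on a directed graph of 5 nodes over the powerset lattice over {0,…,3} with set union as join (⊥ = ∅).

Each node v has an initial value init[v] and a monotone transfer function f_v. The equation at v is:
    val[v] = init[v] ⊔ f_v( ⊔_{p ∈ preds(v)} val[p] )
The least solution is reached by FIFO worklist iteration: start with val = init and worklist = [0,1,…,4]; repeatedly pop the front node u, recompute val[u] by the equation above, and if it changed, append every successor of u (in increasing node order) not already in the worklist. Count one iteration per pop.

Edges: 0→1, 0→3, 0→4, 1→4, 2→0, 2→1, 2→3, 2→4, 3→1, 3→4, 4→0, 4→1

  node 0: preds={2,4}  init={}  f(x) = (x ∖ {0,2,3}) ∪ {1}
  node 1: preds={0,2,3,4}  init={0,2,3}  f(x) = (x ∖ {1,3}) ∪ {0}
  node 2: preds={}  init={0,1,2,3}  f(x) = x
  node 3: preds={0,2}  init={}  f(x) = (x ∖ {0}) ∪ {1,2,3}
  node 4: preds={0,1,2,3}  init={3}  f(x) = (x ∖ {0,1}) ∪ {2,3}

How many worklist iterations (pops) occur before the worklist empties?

Worklist (7 pops):
  #1 pop 0: in={0,1,2,3} → {1} (was {}); enqueue []
  #2 pop 1: in={0,1,2,3} → {0,2,3} (no change)
  #3 pop 2: in={} → {0,1,2,3} (no change)
  #4 pop 3: in={0,1,2,3} → {1,2,3} (was {}); enqueue [1]
  #5 pop 4: in={0,1,2,3} → {2,3} (was {3}); enqueue [0]
  #6 pop 1: in={0,1,2,3} → {0,2,3} (no change)
  #7 pop 0: in={0,1,2,3} → {1} (no change)

Fixpoint:
  val[0] = {1}
  val[1] = {0,2,3}
  val[2] = {0,1,2,3}
  val[3] = {1,2,3}
  val[4] = {2,3}

7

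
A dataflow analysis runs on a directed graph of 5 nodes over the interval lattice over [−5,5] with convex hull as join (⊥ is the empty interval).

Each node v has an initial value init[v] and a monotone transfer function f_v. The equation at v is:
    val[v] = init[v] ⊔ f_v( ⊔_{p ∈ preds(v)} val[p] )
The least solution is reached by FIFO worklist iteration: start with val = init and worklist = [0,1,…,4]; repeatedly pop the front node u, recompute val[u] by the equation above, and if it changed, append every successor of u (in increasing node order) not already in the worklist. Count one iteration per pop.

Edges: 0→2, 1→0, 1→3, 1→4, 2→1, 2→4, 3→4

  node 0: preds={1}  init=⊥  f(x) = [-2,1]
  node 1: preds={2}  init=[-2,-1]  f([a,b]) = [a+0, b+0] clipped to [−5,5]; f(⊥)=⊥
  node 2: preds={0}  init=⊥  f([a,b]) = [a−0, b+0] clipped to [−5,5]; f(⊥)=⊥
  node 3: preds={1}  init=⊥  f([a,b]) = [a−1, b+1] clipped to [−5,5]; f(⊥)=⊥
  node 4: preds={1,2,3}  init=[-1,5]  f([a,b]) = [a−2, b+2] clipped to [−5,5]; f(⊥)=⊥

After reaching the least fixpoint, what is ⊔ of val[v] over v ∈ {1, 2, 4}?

[-5,5]

Iteration log — 9 steps:
  step 1. node 0  ⊔preds=[-2,-1]  new=[-2,1]  old=⊥  +wl: 
  step 2. node 1  ⊔preds=⊥  new=[-2,-1]  stable
  step 3. node 2  ⊔preds=[-2,1]  new=[-2,1]  old=⊥  +wl: 1
  step 4. node 3  ⊔preds=[-2,-1]  new=[-3,0]  old=⊥  +wl: 
  step 5. node 4  ⊔preds=[-3,1]  new=[-5,5]  old=[-1,5]  +wl: 
  step 6. node 1  ⊔preds=[-2,1]  new=[-2,1]  old=[-2,-1]  +wl: 0,3,4
  step 7. node 0  ⊔preds=[-2,1]  new=[-2,1]  stable
  step 8. node 3  ⊔preds=[-2,1]  new=[-3,2]  old=[-3,0]  +wl: 
  step 9. node 4  ⊔preds=[-3,2]  new=[-5,5]  stable

Least fixpoint reached:
  node 0: [-2,1]
  node 1: [-2,1]
  node 2: [-2,1]
  node 3: [-3,2]
  node 4: [-5,5]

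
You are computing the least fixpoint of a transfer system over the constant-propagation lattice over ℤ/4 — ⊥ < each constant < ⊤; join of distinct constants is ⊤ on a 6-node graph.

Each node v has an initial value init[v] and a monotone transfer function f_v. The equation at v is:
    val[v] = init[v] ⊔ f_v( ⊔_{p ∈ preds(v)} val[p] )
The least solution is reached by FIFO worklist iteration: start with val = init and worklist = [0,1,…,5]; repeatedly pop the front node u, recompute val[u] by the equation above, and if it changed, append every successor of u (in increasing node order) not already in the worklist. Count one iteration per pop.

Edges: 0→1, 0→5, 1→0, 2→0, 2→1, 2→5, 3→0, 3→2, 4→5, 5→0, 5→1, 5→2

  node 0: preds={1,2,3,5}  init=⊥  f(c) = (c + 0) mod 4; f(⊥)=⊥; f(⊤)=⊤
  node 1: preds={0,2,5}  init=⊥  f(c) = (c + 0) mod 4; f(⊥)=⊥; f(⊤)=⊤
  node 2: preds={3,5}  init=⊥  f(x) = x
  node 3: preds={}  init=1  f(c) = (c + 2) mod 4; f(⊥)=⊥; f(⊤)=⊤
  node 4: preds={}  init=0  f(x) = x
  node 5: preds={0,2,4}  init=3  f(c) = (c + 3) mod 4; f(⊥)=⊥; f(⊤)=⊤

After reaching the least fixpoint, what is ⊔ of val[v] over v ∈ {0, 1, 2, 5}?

Trace (9 dequeues):
  [1] u=0 | in ⊤ | out ⊤ | prev ⊥ | push {}
  [2] u=1 | in ⊤ | out ⊤ | prev ⊥ | push {0}
  [3] u=2 | in ⊤ | out ⊤ | prev ⊥ | push {1}
  [4] u=3 | in ⊥ | out 1 | ==
  [5] u=4 | in ⊥ | out 0 | ==
  [6] u=5 | in ⊤ | out ⊤ | prev 3 | push {2}
  [7] u=0 | in ⊤ | out ⊤ | ==
  [8] u=1 | in ⊤ | out ⊤ | ==
  [9] u=2 | in ⊤ | out ⊤ | ==

Converged values:
  [0] ⊤
  [1] ⊤
  [2] ⊤
  [3] 1
  [4] 0
  [5] ⊤

⊤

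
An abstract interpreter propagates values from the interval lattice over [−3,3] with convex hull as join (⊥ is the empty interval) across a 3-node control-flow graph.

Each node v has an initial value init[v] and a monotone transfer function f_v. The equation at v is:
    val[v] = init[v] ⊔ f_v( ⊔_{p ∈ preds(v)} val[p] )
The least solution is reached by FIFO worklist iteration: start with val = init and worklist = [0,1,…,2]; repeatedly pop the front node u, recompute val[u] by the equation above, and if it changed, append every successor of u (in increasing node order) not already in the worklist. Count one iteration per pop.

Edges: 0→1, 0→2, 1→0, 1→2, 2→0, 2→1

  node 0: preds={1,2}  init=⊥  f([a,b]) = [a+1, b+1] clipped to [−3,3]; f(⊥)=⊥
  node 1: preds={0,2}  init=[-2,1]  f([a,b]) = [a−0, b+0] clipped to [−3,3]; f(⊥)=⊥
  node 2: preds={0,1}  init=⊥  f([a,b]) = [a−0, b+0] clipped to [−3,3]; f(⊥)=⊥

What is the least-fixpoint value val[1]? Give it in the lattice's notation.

Trace (8 dequeues):
  [1] u=0 | in [-2,1] | out [-1,2] | prev ⊥ | push {}
  [2] u=1 | in [-1,2] | out [-2,2] | prev [-2,1] | push {0}
  [3] u=2 | in [-2,2] | out [-2,2] | prev ⊥ | push {1}
  [4] u=0 | in [-2,2] | out [-1,3] | prev [-1,2] | push {2}
  [5] u=1 | in [-2,3] | out [-2,3] | prev [-2,2] | push {0}
  [6] u=2 | in [-2,3] | out [-2,3] | prev [-2,2] | push {1}
  [7] u=0 | in [-2,3] | out [-1,3] | ==
  [8] u=1 | in [-2,3] | out [-2,3] | ==

Converged values:
  [0] [-1,3]
  [1] [-2,3]
  [2] [-2,3]

[-2,3]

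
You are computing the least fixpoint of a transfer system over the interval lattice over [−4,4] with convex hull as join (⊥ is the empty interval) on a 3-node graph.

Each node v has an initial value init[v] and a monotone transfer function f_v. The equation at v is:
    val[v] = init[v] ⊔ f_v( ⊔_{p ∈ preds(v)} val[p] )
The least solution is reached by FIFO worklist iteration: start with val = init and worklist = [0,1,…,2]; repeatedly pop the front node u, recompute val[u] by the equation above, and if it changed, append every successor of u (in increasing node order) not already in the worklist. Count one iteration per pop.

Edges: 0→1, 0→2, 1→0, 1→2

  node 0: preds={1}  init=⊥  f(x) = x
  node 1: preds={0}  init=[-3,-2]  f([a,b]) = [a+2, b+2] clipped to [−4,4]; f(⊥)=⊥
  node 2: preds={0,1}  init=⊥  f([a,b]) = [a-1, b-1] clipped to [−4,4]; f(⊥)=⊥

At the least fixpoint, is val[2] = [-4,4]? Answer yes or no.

Trace (12 dequeues):
  [1] u=0 | in [-3,-2] | out [-3,-2] | prev ⊥ | push {}
  [2] u=1 | in [-3,-2] | out [-3,0] | prev [-3,-2] | push {0}
  [3] u=2 | in [-3,0] | out [-4,-1] | prev ⊥ | push {}
  [4] u=0 | in [-3,0] | out [-3,0] | prev [-3,-2] | push {1,2}
  [5] u=1 | in [-3,0] | out [-3,2] | prev [-3,0] | push {0}
  [6] u=2 | in [-3,2] | out [-4,1] | prev [-4,-1] | push {}
  [7] u=0 | in [-3,2] | out [-3,2] | prev [-3,0] | push {1,2}
  [8] u=1 | in [-3,2] | out [-3,4] | prev [-3,2] | push {0}
  [9] u=2 | in [-3,4] | out [-4,3] | prev [-4,1] | push {}
  [10] u=0 | in [-3,4] | out [-3,4] | prev [-3,2] | push {1,2}
  [11] u=1 | in [-3,4] | out [-3,4] | ==
  [12] u=2 | in [-3,4] | out [-4,3] | ==

Converged values:
  [0] [-3,4]
  [1] [-3,4]
  [2] [-4,3]

no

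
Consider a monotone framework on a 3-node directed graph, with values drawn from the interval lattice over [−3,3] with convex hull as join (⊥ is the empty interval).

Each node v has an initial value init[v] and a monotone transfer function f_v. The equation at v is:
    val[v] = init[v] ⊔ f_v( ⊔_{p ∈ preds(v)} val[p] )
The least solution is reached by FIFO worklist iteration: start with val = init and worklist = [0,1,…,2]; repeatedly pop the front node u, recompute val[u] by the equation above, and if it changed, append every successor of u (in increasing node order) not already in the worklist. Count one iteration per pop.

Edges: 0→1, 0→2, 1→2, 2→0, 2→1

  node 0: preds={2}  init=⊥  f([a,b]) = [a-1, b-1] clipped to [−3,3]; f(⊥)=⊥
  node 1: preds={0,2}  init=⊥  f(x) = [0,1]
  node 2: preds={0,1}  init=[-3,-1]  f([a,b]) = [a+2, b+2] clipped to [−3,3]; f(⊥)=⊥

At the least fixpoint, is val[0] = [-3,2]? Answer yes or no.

Worklist (6 pops):
  #1 pop 0: in=[-3,-1] → [-3,-2] (was ⊥); enqueue []
  #2 pop 1: in=[-3,-1] → [0,1] (was ⊥); enqueue []
  #3 pop 2: in=[-3,1] → [-3,3] (was [-3,-1]); enqueue [0,1]
  #4 pop 0: in=[-3,3] → [-3,2] (was [-3,-2]); enqueue [2]
  #5 pop 1: in=[-3,3] → [0,1] (no change)
  #6 pop 2: in=[-3,2] → [-3,3] (no change)

Fixpoint:
  val[0] = [-3,2]
  val[1] = [0,1]
  val[2] = [-3,3]

yes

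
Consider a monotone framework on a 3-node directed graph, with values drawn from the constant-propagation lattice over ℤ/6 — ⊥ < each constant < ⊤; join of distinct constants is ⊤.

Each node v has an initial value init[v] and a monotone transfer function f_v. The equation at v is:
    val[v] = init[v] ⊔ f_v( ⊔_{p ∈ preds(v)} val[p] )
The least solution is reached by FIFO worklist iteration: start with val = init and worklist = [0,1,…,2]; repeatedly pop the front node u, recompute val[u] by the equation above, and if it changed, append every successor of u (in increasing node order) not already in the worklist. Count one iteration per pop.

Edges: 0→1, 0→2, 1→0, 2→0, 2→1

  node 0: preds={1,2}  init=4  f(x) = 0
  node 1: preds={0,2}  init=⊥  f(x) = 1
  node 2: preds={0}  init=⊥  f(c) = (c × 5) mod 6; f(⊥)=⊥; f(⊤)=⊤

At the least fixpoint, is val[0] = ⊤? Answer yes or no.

yes

Iteration log — 5 steps:
  step 1. node 0  ⊔preds=⊥  new=⊤  old=4  +wl: 
  step 2. node 1  ⊔preds=⊤  new=1  old=⊥  +wl: 0
  step 3. node 2  ⊔preds=⊤  new=⊤  old=⊥  +wl: 1
  step 4. node 0  ⊔preds=⊤  new=⊤  stable
  step 5. node 1  ⊔preds=⊤  new=1  stable

Least fixpoint reached:
  node 0: ⊤
  node 1: 1
  node 2: ⊤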